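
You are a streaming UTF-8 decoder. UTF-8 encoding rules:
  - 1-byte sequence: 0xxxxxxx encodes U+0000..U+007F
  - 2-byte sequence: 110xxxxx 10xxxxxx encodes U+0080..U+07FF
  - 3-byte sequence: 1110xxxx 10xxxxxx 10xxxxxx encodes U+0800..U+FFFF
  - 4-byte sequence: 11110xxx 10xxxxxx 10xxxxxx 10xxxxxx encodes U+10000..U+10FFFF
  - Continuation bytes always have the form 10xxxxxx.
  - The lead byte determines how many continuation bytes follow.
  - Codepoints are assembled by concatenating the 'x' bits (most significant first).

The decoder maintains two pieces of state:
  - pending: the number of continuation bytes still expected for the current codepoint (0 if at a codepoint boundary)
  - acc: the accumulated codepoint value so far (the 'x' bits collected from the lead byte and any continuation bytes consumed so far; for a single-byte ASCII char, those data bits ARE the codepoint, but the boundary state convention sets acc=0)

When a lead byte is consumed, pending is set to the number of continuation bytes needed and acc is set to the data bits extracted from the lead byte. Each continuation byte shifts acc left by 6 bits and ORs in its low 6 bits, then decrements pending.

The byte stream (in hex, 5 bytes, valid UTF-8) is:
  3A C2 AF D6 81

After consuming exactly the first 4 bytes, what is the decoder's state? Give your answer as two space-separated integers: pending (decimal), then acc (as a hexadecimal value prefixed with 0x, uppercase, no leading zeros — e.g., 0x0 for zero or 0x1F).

Byte[0]=3A: 1-byte. pending=0, acc=0x0
Byte[1]=C2: 2-byte lead. pending=1, acc=0x2
Byte[2]=AF: continuation. acc=(acc<<6)|0x2F=0xAF, pending=0
Byte[3]=D6: 2-byte lead. pending=1, acc=0x16

Answer: 1 0x16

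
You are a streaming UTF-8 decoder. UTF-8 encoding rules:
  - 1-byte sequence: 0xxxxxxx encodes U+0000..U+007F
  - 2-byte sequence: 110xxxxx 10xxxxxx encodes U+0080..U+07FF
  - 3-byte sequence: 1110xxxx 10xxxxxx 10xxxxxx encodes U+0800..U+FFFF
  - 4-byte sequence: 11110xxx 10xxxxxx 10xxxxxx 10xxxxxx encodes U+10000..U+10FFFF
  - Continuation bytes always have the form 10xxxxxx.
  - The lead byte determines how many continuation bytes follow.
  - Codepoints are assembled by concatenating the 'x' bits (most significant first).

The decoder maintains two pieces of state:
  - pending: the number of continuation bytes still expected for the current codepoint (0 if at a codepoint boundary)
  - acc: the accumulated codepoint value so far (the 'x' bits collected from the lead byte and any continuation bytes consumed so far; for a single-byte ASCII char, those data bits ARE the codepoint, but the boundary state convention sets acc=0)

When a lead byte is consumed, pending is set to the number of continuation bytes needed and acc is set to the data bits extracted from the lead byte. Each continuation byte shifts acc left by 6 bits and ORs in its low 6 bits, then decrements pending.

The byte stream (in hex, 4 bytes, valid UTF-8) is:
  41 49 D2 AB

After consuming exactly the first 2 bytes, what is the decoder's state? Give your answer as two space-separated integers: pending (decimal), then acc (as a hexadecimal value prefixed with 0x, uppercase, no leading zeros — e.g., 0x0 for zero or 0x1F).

Byte[0]=41: 1-byte. pending=0, acc=0x0
Byte[1]=49: 1-byte. pending=0, acc=0x0

Answer: 0 0x0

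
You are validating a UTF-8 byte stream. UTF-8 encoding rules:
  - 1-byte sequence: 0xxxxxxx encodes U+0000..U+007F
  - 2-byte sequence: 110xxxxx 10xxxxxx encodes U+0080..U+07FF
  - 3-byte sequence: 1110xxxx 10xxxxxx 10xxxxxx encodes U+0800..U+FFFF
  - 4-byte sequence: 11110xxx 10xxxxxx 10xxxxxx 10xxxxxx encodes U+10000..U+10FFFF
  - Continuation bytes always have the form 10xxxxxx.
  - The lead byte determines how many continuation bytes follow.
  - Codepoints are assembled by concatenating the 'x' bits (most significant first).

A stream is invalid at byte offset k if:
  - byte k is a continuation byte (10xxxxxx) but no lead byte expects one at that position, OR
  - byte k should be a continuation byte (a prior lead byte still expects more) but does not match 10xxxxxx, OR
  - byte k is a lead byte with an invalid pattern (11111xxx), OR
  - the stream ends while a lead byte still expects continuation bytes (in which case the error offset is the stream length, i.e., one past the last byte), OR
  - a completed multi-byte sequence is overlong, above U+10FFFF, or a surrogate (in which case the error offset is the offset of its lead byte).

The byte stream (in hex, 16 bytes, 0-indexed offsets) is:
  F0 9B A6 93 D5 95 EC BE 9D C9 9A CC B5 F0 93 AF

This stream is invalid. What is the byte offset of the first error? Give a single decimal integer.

Answer: 16

Derivation:
Byte[0]=F0: 4-byte lead, need 3 cont bytes. acc=0x0
Byte[1]=9B: continuation. acc=(acc<<6)|0x1B=0x1B
Byte[2]=A6: continuation. acc=(acc<<6)|0x26=0x6E6
Byte[3]=93: continuation. acc=(acc<<6)|0x13=0x1B993
Completed: cp=U+1B993 (starts at byte 0)
Byte[4]=D5: 2-byte lead, need 1 cont bytes. acc=0x15
Byte[5]=95: continuation. acc=(acc<<6)|0x15=0x555
Completed: cp=U+0555 (starts at byte 4)
Byte[6]=EC: 3-byte lead, need 2 cont bytes. acc=0xC
Byte[7]=BE: continuation. acc=(acc<<6)|0x3E=0x33E
Byte[8]=9D: continuation. acc=(acc<<6)|0x1D=0xCF9D
Completed: cp=U+CF9D (starts at byte 6)
Byte[9]=C9: 2-byte lead, need 1 cont bytes. acc=0x9
Byte[10]=9A: continuation. acc=(acc<<6)|0x1A=0x25A
Completed: cp=U+025A (starts at byte 9)
Byte[11]=CC: 2-byte lead, need 1 cont bytes. acc=0xC
Byte[12]=B5: continuation. acc=(acc<<6)|0x35=0x335
Completed: cp=U+0335 (starts at byte 11)
Byte[13]=F0: 4-byte lead, need 3 cont bytes. acc=0x0
Byte[14]=93: continuation. acc=(acc<<6)|0x13=0x13
Byte[15]=AF: continuation. acc=(acc<<6)|0x2F=0x4EF
Byte[16]: stream ended, expected continuation. INVALID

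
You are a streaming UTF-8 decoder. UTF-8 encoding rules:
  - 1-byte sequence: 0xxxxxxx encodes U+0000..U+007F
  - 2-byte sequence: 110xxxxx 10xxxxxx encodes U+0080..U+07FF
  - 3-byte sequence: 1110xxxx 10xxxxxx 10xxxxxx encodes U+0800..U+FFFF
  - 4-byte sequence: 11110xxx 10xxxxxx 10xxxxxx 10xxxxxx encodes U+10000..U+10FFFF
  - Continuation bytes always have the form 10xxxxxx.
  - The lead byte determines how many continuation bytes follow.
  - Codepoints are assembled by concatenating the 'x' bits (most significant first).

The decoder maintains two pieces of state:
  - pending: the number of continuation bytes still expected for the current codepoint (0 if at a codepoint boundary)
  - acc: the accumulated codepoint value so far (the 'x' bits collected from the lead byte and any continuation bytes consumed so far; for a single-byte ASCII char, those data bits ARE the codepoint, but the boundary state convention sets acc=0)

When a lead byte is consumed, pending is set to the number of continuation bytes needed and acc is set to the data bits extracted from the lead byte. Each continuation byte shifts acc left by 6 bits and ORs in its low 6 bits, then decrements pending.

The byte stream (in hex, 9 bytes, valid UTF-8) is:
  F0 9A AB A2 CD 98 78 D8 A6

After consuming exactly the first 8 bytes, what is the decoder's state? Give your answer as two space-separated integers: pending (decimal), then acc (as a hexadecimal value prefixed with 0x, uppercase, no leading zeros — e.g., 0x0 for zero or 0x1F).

Byte[0]=F0: 4-byte lead. pending=3, acc=0x0
Byte[1]=9A: continuation. acc=(acc<<6)|0x1A=0x1A, pending=2
Byte[2]=AB: continuation. acc=(acc<<6)|0x2B=0x6AB, pending=1
Byte[3]=A2: continuation. acc=(acc<<6)|0x22=0x1AAE2, pending=0
Byte[4]=CD: 2-byte lead. pending=1, acc=0xD
Byte[5]=98: continuation. acc=(acc<<6)|0x18=0x358, pending=0
Byte[6]=78: 1-byte. pending=0, acc=0x0
Byte[7]=D8: 2-byte lead. pending=1, acc=0x18

Answer: 1 0x18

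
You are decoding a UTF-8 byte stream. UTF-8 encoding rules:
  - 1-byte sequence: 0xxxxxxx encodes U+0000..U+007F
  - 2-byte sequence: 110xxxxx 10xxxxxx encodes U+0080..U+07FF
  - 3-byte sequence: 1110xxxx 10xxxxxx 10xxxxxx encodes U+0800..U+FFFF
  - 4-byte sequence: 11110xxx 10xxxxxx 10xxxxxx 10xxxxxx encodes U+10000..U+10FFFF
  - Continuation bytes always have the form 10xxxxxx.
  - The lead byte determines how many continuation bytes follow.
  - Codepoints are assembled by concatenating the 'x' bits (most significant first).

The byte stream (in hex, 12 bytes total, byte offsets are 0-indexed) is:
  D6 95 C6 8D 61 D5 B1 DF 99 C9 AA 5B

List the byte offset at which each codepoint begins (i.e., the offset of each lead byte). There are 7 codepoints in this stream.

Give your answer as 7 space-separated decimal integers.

Answer: 0 2 4 5 7 9 11

Derivation:
Byte[0]=D6: 2-byte lead, need 1 cont bytes. acc=0x16
Byte[1]=95: continuation. acc=(acc<<6)|0x15=0x595
Completed: cp=U+0595 (starts at byte 0)
Byte[2]=C6: 2-byte lead, need 1 cont bytes. acc=0x6
Byte[3]=8D: continuation. acc=(acc<<6)|0x0D=0x18D
Completed: cp=U+018D (starts at byte 2)
Byte[4]=61: 1-byte ASCII. cp=U+0061
Byte[5]=D5: 2-byte lead, need 1 cont bytes. acc=0x15
Byte[6]=B1: continuation. acc=(acc<<6)|0x31=0x571
Completed: cp=U+0571 (starts at byte 5)
Byte[7]=DF: 2-byte lead, need 1 cont bytes. acc=0x1F
Byte[8]=99: continuation. acc=(acc<<6)|0x19=0x7D9
Completed: cp=U+07D9 (starts at byte 7)
Byte[9]=C9: 2-byte lead, need 1 cont bytes. acc=0x9
Byte[10]=AA: continuation. acc=(acc<<6)|0x2A=0x26A
Completed: cp=U+026A (starts at byte 9)
Byte[11]=5B: 1-byte ASCII. cp=U+005B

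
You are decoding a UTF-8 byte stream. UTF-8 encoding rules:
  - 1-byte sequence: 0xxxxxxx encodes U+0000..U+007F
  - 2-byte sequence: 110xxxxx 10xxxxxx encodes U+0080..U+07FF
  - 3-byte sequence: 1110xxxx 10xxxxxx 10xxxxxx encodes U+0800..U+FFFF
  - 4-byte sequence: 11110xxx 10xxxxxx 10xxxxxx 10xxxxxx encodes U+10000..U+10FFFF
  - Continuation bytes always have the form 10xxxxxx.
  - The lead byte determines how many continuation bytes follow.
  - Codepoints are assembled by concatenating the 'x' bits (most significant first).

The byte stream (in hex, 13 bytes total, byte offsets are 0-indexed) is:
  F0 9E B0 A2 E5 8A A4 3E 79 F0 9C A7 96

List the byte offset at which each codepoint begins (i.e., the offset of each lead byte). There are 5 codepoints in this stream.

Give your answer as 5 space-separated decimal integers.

Byte[0]=F0: 4-byte lead, need 3 cont bytes. acc=0x0
Byte[1]=9E: continuation. acc=(acc<<6)|0x1E=0x1E
Byte[2]=B0: continuation. acc=(acc<<6)|0x30=0x7B0
Byte[3]=A2: continuation. acc=(acc<<6)|0x22=0x1EC22
Completed: cp=U+1EC22 (starts at byte 0)
Byte[4]=E5: 3-byte lead, need 2 cont bytes. acc=0x5
Byte[5]=8A: continuation. acc=(acc<<6)|0x0A=0x14A
Byte[6]=A4: continuation. acc=(acc<<6)|0x24=0x52A4
Completed: cp=U+52A4 (starts at byte 4)
Byte[7]=3E: 1-byte ASCII. cp=U+003E
Byte[8]=79: 1-byte ASCII. cp=U+0079
Byte[9]=F0: 4-byte lead, need 3 cont bytes. acc=0x0
Byte[10]=9C: continuation. acc=(acc<<6)|0x1C=0x1C
Byte[11]=A7: continuation. acc=(acc<<6)|0x27=0x727
Byte[12]=96: continuation. acc=(acc<<6)|0x16=0x1C9D6
Completed: cp=U+1C9D6 (starts at byte 9)

Answer: 0 4 7 8 9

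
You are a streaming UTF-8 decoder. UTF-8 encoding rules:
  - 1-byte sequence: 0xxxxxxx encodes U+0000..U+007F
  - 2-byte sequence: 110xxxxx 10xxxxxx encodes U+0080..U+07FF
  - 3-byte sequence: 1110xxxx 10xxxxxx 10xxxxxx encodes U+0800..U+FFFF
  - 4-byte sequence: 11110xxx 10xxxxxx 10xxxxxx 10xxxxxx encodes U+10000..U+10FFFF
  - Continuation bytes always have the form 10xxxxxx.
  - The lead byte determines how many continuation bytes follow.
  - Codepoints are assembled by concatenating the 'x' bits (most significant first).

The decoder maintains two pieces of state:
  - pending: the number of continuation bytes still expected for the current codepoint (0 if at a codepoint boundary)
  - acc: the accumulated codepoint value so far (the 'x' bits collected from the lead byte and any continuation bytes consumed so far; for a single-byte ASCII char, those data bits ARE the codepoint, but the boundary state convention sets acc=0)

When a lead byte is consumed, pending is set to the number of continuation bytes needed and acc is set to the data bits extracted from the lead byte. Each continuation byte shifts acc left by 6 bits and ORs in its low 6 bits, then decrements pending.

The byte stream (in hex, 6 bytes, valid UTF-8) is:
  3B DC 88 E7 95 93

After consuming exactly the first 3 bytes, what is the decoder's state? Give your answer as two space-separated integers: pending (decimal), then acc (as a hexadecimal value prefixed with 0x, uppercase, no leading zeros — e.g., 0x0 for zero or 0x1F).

Answer: 0 0x708

Derivation:
Byte[0]=3B: 1-byte. pending=0, acc=0x0
Byte[1]=DC: 2-byte lead. pending=1, acc=0x1C
Byte[2]=88: continuation. acc=(acc<<6)|0x08=0x708, pending=0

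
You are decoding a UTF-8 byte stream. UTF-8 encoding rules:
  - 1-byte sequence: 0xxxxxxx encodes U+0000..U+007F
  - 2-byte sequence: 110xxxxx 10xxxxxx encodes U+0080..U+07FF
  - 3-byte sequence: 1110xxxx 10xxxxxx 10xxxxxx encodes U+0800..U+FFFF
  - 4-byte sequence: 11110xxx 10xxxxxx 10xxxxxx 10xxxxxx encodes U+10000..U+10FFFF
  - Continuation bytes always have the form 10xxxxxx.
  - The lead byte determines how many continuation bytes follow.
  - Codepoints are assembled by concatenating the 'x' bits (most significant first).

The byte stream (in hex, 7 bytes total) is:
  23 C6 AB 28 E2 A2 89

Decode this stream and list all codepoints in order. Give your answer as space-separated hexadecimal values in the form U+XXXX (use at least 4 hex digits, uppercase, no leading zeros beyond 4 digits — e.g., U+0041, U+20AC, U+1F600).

Answer: U+0023 U+01AB U+0028 U+2889

Derivation:
Byte[0]=23: 1-byte ASCII. cp=U+0023
Byte[1]=C6: 2-byte lead, need 1 cont bytes. acc=0x6
Byte[2]=AB: continuation. acc=(acc<<6)|0x2B=0x1AB
Completed: cp=U+01AB (starts at byte 1)
Byte[3]=28: 1-byte ASCII. cp=U+0028
Byte[4]=E2: 3-byte lead, need 2 cont bytes. acc=0x2
Byte[5]=A2: continuation. acc=(acc<<6)|0x22=0xA2
Byte[6]=89: continuation. acc=(acc<<6)|0x09=0x2889
Completed: cp=U+2889 (starts at byte 4)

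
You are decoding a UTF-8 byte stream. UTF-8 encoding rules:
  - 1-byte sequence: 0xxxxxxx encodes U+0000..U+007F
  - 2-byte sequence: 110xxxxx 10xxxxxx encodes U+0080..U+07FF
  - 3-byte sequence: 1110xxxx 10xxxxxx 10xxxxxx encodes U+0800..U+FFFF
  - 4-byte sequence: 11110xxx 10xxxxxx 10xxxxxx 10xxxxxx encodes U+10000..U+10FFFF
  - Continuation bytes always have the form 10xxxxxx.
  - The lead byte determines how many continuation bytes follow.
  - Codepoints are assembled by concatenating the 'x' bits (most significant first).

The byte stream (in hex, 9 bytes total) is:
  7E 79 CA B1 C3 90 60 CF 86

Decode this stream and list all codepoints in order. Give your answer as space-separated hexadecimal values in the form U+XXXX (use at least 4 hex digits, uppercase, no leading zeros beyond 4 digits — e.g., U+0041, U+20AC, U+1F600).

Byte[0]=7E: 1-byte ASCII. cp=U+007E
Byte[1]=79: 1-byte ASCII. cp=U+0079
Byte[2]=CA: 2-byte lead, need 1 cont bytes. acc=0xA
Byte[3]=B1: continuation. acc=(acc<<6)|0x31=0x2B1
Completed: cp=U+02B1 (starts at byte 2)
Byte[4]=C3: 2-byte lead, need 1 cont bytes. acc=0x3
Byte[5]=90: continuation. acc=(acc<<6)|0x10=0xD0
Completed: cp=U+00D0 (starts at byte 4)
Byte[6]=60: 1-byte ASCII. cp=U+0060
Byte[7]=CF: 2-byte lead, need 1 cont bytes. acc=0xF
Byte[8]=86: continuation. acc=(acc<<6)|0x06=0x3C6
Completed: cp=U+03C6 (starts at byte 7)

Answer: U+007E U+0079 U+02B1 U+00D0 U+0060 U+03C6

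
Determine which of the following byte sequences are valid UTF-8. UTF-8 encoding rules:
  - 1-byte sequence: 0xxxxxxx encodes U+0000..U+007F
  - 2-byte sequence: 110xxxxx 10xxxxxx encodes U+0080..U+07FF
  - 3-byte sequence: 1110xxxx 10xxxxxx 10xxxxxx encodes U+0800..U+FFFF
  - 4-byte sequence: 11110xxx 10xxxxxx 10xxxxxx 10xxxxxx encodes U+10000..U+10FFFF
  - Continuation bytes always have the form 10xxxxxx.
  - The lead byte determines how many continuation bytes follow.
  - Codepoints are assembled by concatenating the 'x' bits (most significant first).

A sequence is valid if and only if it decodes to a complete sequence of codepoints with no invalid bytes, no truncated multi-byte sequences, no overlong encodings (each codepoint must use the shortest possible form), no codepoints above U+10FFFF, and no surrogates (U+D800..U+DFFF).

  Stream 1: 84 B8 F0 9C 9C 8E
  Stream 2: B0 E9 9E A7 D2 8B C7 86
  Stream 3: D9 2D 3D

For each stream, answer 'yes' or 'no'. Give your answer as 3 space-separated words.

Stream 1: error at byte offset 0. INVALID
Stream 2: error at byte offset 0. INVALID
Stream 3: error at byte offset 1. INVALID

Answer: no no no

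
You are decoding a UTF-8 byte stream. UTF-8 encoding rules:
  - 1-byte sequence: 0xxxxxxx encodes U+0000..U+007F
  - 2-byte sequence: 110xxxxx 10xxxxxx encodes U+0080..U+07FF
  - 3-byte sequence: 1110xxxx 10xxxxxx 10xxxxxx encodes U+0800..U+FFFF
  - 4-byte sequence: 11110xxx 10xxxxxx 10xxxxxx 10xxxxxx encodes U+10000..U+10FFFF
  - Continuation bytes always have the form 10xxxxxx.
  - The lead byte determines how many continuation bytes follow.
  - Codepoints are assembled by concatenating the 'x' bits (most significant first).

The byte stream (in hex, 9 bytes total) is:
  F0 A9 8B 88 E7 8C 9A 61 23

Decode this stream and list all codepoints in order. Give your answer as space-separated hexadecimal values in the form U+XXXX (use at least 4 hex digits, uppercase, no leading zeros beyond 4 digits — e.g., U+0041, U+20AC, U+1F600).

Answer: U+292C8 U+731A U+0061 U+0023

Derivation:
Byte[0]=F0: 4-byte lead, need 3 cont bytes. acc=0x0
Byte[1]=A9: continuation. acc=(acc<<6)|0x29=0x29
Byte[2]=8B: continuation. acc=(acc<<6)|0x0B=0xA4B
Byte[3]=88: continuation. acc=(acc<<6)|0x08=0x292C8
Completed: cp=U+292C8 (starts at byte 0)
Byte[4]=E7: 3-byte lead, need 2 cont bytes. acc=0x7
Byte[5]=8C: continuation. acc=(acc<<6)|0x0C=0x1CC
Byte[6]=9A: continuation. acc=(acc<<6)|0x1A=0x731A
Completed: cp=U+731A (starts at byte 4)
Byte[7]=61: 1-byte ASCII. cp=U+0061
Byte[8]=23: 1-byte ASCII. cp=U+0023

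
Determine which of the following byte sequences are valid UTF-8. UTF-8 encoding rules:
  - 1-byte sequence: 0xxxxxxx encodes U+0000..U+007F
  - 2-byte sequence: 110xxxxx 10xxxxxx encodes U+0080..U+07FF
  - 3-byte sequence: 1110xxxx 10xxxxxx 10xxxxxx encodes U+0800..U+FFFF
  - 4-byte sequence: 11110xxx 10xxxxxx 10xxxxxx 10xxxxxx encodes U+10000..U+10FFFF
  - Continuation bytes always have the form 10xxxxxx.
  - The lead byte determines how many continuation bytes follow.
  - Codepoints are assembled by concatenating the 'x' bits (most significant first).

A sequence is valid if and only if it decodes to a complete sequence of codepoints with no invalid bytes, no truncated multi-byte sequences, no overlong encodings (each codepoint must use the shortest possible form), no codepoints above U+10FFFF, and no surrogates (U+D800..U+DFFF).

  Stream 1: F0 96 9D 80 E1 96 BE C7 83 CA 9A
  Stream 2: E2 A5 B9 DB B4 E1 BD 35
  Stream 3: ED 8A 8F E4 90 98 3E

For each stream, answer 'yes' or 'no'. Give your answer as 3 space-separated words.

Answer: yes no yes

Derivation:
Stream 1: decodes cleanly. VALID
Stream 2: error at byte offset 7. INVALID
Stream 3: decodes cleanly. VALID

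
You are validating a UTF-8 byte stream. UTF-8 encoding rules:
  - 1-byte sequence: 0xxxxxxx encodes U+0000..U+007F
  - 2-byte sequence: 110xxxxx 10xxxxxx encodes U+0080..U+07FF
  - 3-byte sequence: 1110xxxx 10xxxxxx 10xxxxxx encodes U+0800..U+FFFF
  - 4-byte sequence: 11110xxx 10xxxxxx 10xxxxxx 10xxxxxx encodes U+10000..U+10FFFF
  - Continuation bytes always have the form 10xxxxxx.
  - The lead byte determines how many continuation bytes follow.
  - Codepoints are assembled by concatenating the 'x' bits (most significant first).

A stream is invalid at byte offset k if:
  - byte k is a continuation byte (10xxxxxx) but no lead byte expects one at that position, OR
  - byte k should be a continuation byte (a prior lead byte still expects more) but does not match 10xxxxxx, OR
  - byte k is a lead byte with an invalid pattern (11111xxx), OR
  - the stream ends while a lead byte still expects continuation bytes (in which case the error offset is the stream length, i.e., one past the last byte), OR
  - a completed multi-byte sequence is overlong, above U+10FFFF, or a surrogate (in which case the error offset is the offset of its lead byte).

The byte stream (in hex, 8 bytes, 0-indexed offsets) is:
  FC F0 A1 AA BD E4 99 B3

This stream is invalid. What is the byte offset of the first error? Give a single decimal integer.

Answer: 0

Derivation:
Byte[0]=FC: INVALID lead byte (not 0xxx/110x/1110/11110)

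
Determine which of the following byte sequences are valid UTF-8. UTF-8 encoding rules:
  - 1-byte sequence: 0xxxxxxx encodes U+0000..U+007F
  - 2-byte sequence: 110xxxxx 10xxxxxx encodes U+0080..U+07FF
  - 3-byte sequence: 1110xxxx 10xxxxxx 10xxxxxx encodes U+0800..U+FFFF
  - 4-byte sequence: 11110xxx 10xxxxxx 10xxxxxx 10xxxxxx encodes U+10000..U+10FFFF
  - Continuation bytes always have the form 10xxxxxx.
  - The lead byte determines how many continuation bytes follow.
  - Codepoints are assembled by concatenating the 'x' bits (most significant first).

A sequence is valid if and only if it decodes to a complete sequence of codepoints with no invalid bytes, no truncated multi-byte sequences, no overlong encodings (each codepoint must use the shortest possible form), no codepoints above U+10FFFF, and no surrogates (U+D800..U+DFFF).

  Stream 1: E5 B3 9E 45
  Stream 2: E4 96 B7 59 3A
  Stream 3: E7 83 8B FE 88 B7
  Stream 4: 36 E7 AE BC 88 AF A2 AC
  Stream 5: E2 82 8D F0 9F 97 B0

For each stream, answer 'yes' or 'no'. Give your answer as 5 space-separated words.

Answer: yes yes no no yes

Derivation:
Stream 1: decodes cleanly. VALID
Stream 2: decodes cleanly. VALID
Stream 3: error at byte offset 3. INVALID
Stream 4: error at byte offset 4. INVALID
Stream 5: decodes cleanly. VALID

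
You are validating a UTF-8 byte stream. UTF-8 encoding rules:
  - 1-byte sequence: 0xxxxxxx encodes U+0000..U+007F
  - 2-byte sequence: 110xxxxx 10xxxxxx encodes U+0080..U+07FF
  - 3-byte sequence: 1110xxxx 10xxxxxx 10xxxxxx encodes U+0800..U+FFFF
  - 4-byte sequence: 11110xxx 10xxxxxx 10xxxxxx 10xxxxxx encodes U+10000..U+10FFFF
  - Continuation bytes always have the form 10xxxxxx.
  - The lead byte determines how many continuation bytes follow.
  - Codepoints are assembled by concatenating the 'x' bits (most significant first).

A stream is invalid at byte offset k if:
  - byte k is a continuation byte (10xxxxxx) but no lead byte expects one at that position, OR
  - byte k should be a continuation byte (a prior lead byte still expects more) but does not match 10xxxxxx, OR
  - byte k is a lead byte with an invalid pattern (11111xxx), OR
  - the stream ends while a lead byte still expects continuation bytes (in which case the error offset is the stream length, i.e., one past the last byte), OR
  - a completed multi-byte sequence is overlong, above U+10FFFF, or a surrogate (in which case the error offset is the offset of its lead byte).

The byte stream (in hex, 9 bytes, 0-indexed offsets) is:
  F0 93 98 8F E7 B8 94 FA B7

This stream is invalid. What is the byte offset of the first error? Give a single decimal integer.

Answer: 7

Derivation:
Byte[0]=F0: 4-byte lead, need 3 cont bytes. acc=0x0
Byte[1]=93: continuation. acc=(acc<<6)|0x13=0x13
Byte[2]=98: continuation. acc=(acc<<6)|0x18=0x4D8
Byte[3]=8F: continuation. acc=(acc<<6)|0x0F=0x1360F
Completed: cp=U+1360F (starts at byte 0)
Byte[4]=E7: 3-byte lead, need 2 cont bytes. acc=0x7
Byte[5]=B8: continuation. acc=(acc<<6)|0x38=0x1F8
Byte[6]=94: continuation. acc=(acc<<6)|0x14=0x7E14
Completed: cp=U+7E14 (starts at byte 4)
Byte[7]=FA: INVALID lead byte (not 0xxx/110x/1110/11110)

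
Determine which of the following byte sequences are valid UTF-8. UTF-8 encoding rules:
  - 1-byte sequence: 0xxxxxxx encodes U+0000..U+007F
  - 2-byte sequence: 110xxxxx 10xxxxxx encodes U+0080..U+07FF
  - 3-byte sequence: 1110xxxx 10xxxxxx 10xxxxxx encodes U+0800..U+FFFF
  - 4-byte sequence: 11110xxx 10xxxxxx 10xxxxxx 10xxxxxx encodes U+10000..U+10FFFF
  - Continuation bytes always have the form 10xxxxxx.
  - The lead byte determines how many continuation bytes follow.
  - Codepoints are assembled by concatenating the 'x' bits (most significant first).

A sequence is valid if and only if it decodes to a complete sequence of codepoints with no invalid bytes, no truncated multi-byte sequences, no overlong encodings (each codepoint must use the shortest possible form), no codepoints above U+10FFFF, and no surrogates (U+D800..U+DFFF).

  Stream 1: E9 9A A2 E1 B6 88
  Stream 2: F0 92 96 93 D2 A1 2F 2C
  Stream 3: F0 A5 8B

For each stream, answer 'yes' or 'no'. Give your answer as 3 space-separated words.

Answer: yes yes no

Derivation:
Stream 1: decodes cleanly. VALID
Stream 2: decodes cleanly. VALID
Stream 3: error at byte offset 3. INVALID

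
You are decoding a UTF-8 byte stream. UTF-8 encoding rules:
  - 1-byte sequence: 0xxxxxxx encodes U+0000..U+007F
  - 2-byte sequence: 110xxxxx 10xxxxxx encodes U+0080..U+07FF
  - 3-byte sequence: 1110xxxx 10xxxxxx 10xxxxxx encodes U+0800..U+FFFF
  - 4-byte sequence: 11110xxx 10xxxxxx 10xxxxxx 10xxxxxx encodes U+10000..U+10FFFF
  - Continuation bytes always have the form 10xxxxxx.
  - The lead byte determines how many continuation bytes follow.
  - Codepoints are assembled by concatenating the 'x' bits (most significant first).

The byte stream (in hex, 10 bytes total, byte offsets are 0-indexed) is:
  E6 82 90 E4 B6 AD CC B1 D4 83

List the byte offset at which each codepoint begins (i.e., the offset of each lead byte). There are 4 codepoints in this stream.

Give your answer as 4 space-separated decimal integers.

Answer: 0 3 6 8

Derivation:
Byte[0]=E6: 3-byte lead, need 2 cont bytes. acc=0x6
Byte[1]=82: continuation. acc=(acc<<6)|0x02=0x182
Byte[2]=90: continuation. acc=(acc<<6)|0x10=0x6090
Completed: cp=U+6090 (starts at byte 0)
Byte[3]=E4: 3-byte lead, need 2 cont bytes. acc=0x4
Byte[4]=B6: continuation. acc=(acc<<6)|0x36=0x136
Byte[5]=AD: continuation. acc=(acc<<6)|0x2D=0x4DAD
Completed: cp=U+4DAD (starts at byte 3)
Byte[6]=CC: 2-byte lead, need 1 cont bytes. acc=0xC
Byte[7]=B1: continuation. acc=(acc<<6)|0x31=0x331
Completed: cp=U+0331 (starts at byte 6)
Byte[8]=D4: 2-byte lead, need 1 cont bytes. acc=0x14
Byte[9]=83: continuation. acc=(acc<<6)|0x03=0x503
Completed: cp=U+0503 (starts at byte 8)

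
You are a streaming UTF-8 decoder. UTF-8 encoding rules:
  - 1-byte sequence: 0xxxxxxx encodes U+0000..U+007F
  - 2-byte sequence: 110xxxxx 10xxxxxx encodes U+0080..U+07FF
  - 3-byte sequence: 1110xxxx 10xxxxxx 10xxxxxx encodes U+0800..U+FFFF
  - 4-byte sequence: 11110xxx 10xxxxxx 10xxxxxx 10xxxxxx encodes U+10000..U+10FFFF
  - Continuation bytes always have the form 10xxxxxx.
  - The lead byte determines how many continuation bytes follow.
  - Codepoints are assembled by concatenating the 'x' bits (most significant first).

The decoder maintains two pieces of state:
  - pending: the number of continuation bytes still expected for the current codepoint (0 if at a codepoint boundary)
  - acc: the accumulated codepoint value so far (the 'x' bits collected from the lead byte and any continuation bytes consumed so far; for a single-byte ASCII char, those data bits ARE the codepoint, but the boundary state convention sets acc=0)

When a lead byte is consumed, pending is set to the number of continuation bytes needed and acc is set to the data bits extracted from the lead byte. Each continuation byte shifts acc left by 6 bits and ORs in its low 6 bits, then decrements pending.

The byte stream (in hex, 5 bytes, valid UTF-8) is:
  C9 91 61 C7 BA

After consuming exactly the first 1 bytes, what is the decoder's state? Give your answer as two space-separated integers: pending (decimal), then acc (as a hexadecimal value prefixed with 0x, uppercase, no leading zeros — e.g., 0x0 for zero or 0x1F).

Byte[0]=C9: 2-byte lead. pending=1, acc=0x9

Answer: 1 0x9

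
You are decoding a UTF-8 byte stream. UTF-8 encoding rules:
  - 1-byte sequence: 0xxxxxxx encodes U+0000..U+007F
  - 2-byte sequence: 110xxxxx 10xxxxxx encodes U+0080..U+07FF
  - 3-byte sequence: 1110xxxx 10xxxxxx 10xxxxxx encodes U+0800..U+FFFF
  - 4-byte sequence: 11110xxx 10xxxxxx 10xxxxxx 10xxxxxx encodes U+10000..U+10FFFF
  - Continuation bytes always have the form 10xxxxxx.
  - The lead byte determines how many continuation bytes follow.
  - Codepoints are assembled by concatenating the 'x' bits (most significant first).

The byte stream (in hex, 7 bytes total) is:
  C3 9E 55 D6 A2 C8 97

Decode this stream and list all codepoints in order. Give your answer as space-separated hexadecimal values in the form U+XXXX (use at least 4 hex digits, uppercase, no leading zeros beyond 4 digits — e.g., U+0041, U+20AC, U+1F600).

Answer: U+00DE U+0055 U+05A2 U+0217

Derivation:
Byte[0]=C3: 2-byte lead, need 1 cont bytes. acc=0x3
Byte[1]=9E: continuation. acc=(acc<<6)|0x1E=0xDE
Completed: cp=U+00DE (starts at byte 0)
Byte[2]=55: 1-byte ASCII. cp=U+0055
Byte[3]=D6: 2-byte lead, need 1 cont bytes. acc=0x16
Byte[4]=A2: continuation. acc=(acc<<6)|0x22=0x5A2
Completed: cp=U+05A2 (starts at byte 3)
Byte[5]=C8: 2-byte lead, need 1 cont bytes. acc=0x8
Byte[6]=97: continuation. acc=(acc<<6)|0x17=0x217
Completed: cp=U+0217 (starts at byte 5)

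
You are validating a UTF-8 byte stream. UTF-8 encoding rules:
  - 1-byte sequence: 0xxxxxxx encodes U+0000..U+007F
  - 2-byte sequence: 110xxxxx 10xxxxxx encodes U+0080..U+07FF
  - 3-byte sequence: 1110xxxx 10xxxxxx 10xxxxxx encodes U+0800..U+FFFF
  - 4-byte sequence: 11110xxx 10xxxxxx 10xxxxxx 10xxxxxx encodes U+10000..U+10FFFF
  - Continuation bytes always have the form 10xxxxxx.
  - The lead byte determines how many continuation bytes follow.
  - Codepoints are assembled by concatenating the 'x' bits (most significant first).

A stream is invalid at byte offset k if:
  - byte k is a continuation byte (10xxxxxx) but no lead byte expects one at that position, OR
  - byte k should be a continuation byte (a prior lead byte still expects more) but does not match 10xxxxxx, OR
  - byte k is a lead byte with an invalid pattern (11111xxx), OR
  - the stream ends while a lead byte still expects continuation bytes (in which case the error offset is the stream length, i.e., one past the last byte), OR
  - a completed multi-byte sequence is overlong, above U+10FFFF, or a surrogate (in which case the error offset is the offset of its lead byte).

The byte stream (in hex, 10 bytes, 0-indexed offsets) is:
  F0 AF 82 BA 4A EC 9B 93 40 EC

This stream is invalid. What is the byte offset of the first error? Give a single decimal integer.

Answer: 10

Derivation:
Byte[0]=F0: 4-byte lead, need 3 cont bytes. acc=0x0
Byte[1]=AF: continuation. acc=(acc<<6)|0x2F=0x2F
Byte[2]=82: continuation. acc=(acc<<6)|0x02=0xBC2
Byte[3]=BA: continuation. acc=(acc<<6)|0x3A=0x2F0BA
Completed: cp=U+2F0BA (starts at byte 0)
Byte[4]=4A: 1-byte ASCII. cp=U+004A
Byte[5]=EC: 3-byte lead, need 2 cont bytes. acc=0xC
Byte[6]=9B: continuation. acc=(acc<<6)|0x1B=0x31B
Byte[7]=93: continuation. acc=(acc<<6)|0x13=0xC6D3
Completed: cp=U+C6D3 (starts at byte 5)
Byte[8]=40: 1-byte ASCII. cp=U+0040
Byte[9]=EC: 3-byte lead, need 2 cont bytes. acc=0xC
Byte[10]: stream ended, expected continuation. INVALID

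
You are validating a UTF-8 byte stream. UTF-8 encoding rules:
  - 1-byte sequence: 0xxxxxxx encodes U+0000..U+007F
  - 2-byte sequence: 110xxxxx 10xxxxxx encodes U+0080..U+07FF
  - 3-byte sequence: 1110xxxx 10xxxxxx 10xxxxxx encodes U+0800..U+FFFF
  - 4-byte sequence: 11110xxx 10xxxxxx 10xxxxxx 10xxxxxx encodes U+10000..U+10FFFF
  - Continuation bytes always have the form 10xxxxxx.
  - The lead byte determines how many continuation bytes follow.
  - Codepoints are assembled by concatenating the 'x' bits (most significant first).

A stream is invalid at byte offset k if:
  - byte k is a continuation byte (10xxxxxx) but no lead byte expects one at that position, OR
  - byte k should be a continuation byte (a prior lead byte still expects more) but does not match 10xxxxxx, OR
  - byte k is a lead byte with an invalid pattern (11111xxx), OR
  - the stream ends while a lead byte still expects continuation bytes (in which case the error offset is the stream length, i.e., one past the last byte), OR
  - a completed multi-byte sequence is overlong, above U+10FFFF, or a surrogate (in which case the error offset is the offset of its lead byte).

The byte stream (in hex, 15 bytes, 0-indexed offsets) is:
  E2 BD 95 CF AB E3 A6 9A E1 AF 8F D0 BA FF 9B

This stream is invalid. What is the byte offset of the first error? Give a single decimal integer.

Answer: 13

Derivation:
Byte[0]=E2: 3-byte lead, need 2 cont bytes. acc=0x2
Byte[1]=BD: continuation. acc=(acc<<6)|0x3D=0xBD
Byte[2]=95: continuation. acc=(acc<<6)|0x15=0x2F55
Completed: cp=U+2F55 (starts at byte 0)
Byte[3]=CF: 2-byte lead, need 1 cont bytes. acc=0xF
Byte[4]=AB: continuation. acc=(acc<<6)|0x2B=0x3EB
Completed: cp=U+03EB (starts at byte 3)
Byte[5]=E3: 3-byte lead, need 2 cont bytes. acc=0x3
Byte[6]=A6: continuation. acc=(acc<<6)|0x26=0xE6
Byte[7]=9A: continuation. acc=(acc<<6)|0x1A=0x399A
Completed: cp=U+399A (starts at byte 5)
Byte[8]=E1: 3-byte lead, need 2 cont bytes. acc=0x1
Byte[9]=AF: continuation. acc=(acc<<6)|0x2F=0x6F
Byte[10]=8F: continuation. acc=(acc<<6)|0x0F=0x1BCF
Completed: cp=U+1BCF (starts at byte 8)
Byte[11]=D0: 2-byte lead, need 1 cont bytes. acc=0x10
Byte[12]=BA: continuation. acc=(acc<<6)|0x3A=0x43A
Completed: cp=U+043A (starts at byte 11)
Byte[13]=FF: INVALID lead byte (not 0xxx/110x/1110/11110)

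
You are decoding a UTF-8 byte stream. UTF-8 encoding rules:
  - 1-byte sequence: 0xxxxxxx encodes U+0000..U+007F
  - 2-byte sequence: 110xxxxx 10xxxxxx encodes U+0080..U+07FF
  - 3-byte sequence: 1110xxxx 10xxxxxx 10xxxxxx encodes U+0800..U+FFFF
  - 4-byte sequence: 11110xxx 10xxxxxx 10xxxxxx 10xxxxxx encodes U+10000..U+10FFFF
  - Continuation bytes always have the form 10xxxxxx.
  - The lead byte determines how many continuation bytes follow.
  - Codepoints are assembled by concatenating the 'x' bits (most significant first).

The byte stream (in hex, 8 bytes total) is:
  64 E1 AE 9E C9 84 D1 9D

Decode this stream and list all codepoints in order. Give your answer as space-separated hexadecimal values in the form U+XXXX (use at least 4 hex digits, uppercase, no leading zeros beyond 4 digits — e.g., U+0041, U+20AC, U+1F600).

Answer: U+0064 U+1B9E U+0244 U+045D

Derivation:
Byte[0]=64: 1-byte ASCII. cp=U+0064
Byte[1]=E1: 3-byte lead, need 2 cont bytes. acc=0x1
Byte[2]=AE: continuation. acc=(acc<<6)|0x2E=0x6E
Byte[3]=9E: continuation. acc=(acc<<6)|0x1E=0x1B9E
Completed: cp=U+1B9E (starts at byte 1)
Byte[4]=C9: 2-byte lead, need 1 cont bytes. acc=0x9
Byte[5]=84: continuation. acc=(acc<<6)|0x04=0x244
Completed: cp=U+0244 (starts at byte 4)
Byte[6]=D1: 2-byte lead, need 1 cont bytes. acc=0x11
Byte[7]=9D: continuation. acc=(acc<<6)|0x1D=0x45D
Completed: cp=U+045D (starts at byte 6)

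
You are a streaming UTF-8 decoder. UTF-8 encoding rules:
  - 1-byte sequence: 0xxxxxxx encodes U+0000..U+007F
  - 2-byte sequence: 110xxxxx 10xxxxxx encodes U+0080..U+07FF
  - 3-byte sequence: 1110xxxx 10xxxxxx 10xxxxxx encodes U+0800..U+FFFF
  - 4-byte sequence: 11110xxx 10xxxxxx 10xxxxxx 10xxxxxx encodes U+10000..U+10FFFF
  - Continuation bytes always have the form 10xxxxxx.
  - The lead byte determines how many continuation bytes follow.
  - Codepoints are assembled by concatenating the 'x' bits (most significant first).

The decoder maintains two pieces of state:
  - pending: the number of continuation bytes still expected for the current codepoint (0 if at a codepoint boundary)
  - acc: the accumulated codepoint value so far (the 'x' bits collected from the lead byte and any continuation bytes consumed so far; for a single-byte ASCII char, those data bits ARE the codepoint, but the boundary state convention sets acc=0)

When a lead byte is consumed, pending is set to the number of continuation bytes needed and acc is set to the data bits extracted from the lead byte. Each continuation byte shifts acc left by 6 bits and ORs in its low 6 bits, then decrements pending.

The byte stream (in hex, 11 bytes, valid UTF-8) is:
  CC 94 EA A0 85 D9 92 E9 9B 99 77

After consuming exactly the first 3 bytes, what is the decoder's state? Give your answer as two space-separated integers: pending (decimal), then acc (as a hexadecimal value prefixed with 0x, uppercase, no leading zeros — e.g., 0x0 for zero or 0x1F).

Byte[0]=CC: 2-byte lead. pending=1, acc=0xC
Byte[1]=94: continuation. acc=(acc<<6)|0x14=0x314, pending=0
Byte[2]=EA: 3-byte lead. pending=2, acc=0xA

Answer: 2 0xA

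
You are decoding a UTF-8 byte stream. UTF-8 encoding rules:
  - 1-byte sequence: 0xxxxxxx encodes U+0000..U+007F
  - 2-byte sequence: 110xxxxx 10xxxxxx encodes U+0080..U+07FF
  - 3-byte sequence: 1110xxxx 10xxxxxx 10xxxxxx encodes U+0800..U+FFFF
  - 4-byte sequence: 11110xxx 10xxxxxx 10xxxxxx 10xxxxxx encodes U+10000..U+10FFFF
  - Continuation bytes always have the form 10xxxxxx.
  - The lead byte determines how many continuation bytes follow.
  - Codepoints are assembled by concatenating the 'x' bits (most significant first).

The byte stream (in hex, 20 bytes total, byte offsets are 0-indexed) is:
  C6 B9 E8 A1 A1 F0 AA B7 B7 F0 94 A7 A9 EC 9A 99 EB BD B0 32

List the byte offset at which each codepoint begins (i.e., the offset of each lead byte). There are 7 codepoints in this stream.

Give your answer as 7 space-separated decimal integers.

Byte[0]=C6: 2-byte lead, need 1 cont bytes. acc=0x6
Byte[1]=B9: continuation. acc=(acc<<6)|0x39=0x1B9
Completed: cp=U+01B9 (starts at byte 0)
Byte[2]=E8: 3-byte lead, need 2 cont bytes. acc=0x8
Byte[3]=A1: continuation. acc=(acc<<6)|0x21=0x221
Byte[4]=A1: continuation. acc=(acc<<6)|0x21=0x8861
Completed: cp=U+8861 (starts at byte 2)
Byte[5]=F0: 4-byte lead, need 3 cont bytes. acc=0x0
Byte[6]=AA: continuation. acc=(acc<<6)|0x2A=0x2A
Byte[7]=B7: continuation. acc=(acc<<6)|0x37=0xAB7
Byte[8]=B7: continuation. acc=(acc<<6)|0x37=0x2ADF7
Completed: cp=U+2ADF7 (starts at byte 5)
Byte[9]=F0: 4-byte lead, need 3 cont bytes. acc=0x0
Byte[10]=94: continuation. acc=(acc<<6)|0x14=0x14
Byte[11]=A7: continuation. acc=(acc<<6)|0x27=0x527
Byte[12]=A9: continuation. acc=(acc<<6)|0x29=0x149E9
Completed: cp=U+149E9 (starts at byte 9)
Byte[13]=EC: 3-byte lead, need 2 cont bytes. acc=0xC
Byte[14]=9A: continuation. acc=(acc<<6)|0x1A=0x31A
Byte[15]=99: continuation. acc=(acc<<6)|0x19=0xC699
Completed: cp=U+C699 (starts at byte 13)
Byte[16]=EB: 3-byte lead, need 2 cont bytes. acc=0xB
Byte[17]=BD: continuation. acc=(acc<<6)|0x3D=0x2FD
Byte[18]=B0: continuation. acc=(acc<<6)|0x30=0xBF70
Completed: cp=U+BF70 (starts at byte 16)
Byte[19]=32: 1-byte ASCII. cp=U+0032

Answer: 0 2 5 9 13 16 19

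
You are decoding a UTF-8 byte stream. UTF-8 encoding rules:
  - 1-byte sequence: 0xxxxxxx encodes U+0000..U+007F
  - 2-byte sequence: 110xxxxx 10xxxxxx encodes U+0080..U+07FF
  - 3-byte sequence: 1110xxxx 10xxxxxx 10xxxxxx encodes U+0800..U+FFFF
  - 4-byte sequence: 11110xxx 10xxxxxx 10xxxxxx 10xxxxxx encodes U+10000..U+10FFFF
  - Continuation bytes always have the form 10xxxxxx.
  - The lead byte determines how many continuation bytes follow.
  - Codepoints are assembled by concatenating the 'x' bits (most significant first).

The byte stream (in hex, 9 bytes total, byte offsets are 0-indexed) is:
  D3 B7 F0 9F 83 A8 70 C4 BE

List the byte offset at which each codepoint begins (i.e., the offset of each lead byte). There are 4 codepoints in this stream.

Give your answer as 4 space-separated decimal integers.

Answer: 0 2 6 7

Derivation:
Byte[0]=D3: 2-byte lead, need 1 cont bytes. acc=0x13
Byte[1]=B7: continuation. acc=(acc<<6)|0x37=0x4F7
Completed: cp=U+04F7 (starts at byte 0)
Byte[2]=F0: 4-byte lead, need 3 cont bytes. acc=0x0
Byte[3]=9F: continuation. acc=(acc<<6)|0x1F=0x1F
Byte[4]=83: continuation. acc=(acc<<6)|0x03=0x7C3
Byte[5]=A8: continuation. acc=(acc<<6)|0x28=0x1F0E8
Completed: cp=U+1F0E8 (starts at byte 2)
Byte[6]=70: 1-byte ASCII. cp=U+0070
Byte[7]=C4: 2-byte lead, need 1 cont bytes. acc=0x4
Byte[8]=BE: continuation. acc=(acc<<6)|0x3E=0x13E
Completed: cp=U+013E (starts at byte 7)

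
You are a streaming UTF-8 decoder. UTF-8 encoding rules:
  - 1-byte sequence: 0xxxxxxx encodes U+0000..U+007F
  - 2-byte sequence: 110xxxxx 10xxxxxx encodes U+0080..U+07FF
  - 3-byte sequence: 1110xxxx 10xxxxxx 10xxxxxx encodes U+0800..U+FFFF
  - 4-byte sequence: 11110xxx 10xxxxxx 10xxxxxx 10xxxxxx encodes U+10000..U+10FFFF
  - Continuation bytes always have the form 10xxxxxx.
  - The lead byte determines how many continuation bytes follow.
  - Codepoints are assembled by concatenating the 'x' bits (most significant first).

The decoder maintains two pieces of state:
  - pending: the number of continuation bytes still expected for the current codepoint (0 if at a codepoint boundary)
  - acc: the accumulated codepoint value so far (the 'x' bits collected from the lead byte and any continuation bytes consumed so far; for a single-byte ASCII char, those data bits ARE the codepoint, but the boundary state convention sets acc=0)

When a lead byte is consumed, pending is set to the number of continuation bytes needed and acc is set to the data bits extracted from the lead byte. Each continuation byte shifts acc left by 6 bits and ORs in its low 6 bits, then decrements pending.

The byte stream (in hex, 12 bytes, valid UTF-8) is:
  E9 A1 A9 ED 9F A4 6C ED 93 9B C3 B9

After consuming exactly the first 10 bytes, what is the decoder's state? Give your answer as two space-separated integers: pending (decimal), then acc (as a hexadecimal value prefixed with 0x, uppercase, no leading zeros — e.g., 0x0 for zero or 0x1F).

Byte[0]=E9: 3-byte lead. pending=2, acc=0x9
Byte[1]=A1: continuation. acc=(acc<<6)|0x21=0x261, pending=1
Byte[2]=A9: continuation. acc=(acc<<6)|0x29=0x9869, pending=0
Byte[3]=ED: 3-byte lead. pending=2, acc=0xD
Byte[4]=9F: continuation. acc=(acc<<6)|0x1F=0x35F, pending=1
Byte[5]=A4: continuation. acc=(acc<<6)|0x24=0xD7E4, pending=0
Byte[6]=6C: 1-byte. pending=0, acc=0x0
Byte[7]=ED: 3-byte lead. pending=2, acc=0xD
Byte[8]=93: continuation. acc=(acc<<6)|0x13=0x353, pending=1
Byte[9]=9B: continuation. acc=(acc<<6)|0x1B=0xD4DB, pending=0

Answer: 0 0xD4DB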